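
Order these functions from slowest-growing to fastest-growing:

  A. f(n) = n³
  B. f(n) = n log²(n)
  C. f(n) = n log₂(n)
C < B < A

Comparing growth rates:
C = n log₂(n) is O(n log n)
B = n log²(n) is O(n log² n)
A = n³ is O(n³)

Therefore, the order from slowest to fastest is: C < B < A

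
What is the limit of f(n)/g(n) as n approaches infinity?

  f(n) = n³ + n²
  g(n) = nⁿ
0

Since n³ + n² (O(n³)) grows slower than nⁿ (O(nⁿ)),
the ratio f(n)/g(n) → 0 as n → ∞.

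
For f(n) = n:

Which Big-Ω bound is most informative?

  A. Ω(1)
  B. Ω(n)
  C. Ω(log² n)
B

f(n) = n is Ω(n).
All listed options are valid Big-Ω bounds (lower bounds),
but Ω(n) is the tightest (largest valid bound).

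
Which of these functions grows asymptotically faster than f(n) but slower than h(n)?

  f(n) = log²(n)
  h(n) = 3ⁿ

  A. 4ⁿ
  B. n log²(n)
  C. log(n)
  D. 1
B

We need g(n) with log²(n) = o(g(n)) and g(n) = o(3ⁿ), i.e. O(log² n) ≺ g ≺ O(3ⁿ).
Check each option:
  A. 4ⁿ — O(4ⁿ) does not grow strictly slower than h(n)
  B. n log²(n) — O(n log² n) is strictly between O(log² n) and O(3ⁿ) ✓
  C. log(n) — O(log n) does not grow strictly faster than f(n)
  D. 1 — O(1) does not grow strictly faster than f(n)

Only option B (n log²(n)) lies strictly between.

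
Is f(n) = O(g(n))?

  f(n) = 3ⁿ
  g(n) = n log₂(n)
False

f(n) = 3ⁿ is O(3ⁿ), and g(n) = n log₂(n) is O(n log n).
Since O(3ⁿ) grows faster than O(n log n), f(n) = O(g(n)) is false.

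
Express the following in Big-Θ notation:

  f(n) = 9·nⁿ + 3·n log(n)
Θ(nⁿ)

Order the terms by growth rate: 3·n log(n) ≺ 9·nⁿ.
The fastest-growing term 9·nⁿ dominates as n → ∞; dropping its constant factor gives Θ(nⁿ).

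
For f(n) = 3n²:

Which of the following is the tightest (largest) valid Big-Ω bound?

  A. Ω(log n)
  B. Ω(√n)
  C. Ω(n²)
C

f(n) = 3n² is Ω(n²).
All listed options are valid Big-Ω bounds (lower bounds),
but Ω(n²) is the tightest (largest valid bound).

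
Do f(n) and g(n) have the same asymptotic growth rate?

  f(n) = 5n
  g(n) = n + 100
True

f(n) = 5n and g(n) = n + 100 are both O(n).
Since they have the same asymptotic growth rate, f(n) = Θ(g(n)) is true.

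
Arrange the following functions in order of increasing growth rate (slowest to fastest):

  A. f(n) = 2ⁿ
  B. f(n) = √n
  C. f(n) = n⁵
B < C < A

Comparing growth rates:
B = √n is O(√n)
C = n⁵ is O(n⁵)
A = 2ⁿ is O(2ⁿ)

Therefore, the order from slowest to fastest is: B < C < A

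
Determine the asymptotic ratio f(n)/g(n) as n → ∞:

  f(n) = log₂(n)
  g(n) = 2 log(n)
1/(2*log(2))

Since log₂(n) and 2 log(n) have the same growth rate (O(log n)),
the ratio converges to a constant: 1/(2*log(2)).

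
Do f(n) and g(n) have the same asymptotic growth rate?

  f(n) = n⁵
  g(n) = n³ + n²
False

f(n) = n⁵ is O(n⁵), and g(n) = n³ + n² is O(n³).
Since they have different growth rates, f(n) = Θ(g(n)) is false.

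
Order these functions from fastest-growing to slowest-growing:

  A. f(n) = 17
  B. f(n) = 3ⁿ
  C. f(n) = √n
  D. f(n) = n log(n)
B > D > C > A

Comparing growth rates:
B = 3ⁿ is O(3ⁿ)
D = n log(n) is O(n log n)
C = √n is O(√n)
A = 17 is O(1)

Therefore, the order from fastest to slowest is: B > D > C > A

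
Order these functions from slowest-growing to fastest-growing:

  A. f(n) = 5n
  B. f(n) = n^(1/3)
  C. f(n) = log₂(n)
C < B < A

Comparing growth rates:
C = log₂(n) is O(log n)
B = n^(1/3) is O(n^(1/3))
A = 5n is O(n)

Therefore, the order from slowest to fastest is: C < B < A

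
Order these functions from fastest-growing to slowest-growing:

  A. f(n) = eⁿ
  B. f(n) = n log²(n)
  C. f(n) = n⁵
A > C > B

Comparing growth rates:
A = eⁿ is O(eⁿ)
C = n⁵ is O(n⁵)
B = n log²(n) is O(n log² n)

Therefore, the order from fastest to slowest is: A > C > B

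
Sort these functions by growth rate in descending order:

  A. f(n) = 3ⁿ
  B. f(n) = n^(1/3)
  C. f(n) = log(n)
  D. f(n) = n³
A > D > B > C

Comparing growth rates:
A = 3ⁿ is O(3ⁿ)
D = n³ is O(n³)
B = n^(1/3) is O(n^(1/3))
C = log(n) is O(log n)

Therefore, the order from fastest to slowest is: A > D > B > C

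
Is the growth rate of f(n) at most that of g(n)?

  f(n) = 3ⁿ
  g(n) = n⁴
False

f(n) = 3ⁿ is O(3ⁿ), and g(n) = n⁴ is O(n⁴).
Since O(3ⁿ) grows faster than O(n⁴), f(n) = O(g(n)) is false.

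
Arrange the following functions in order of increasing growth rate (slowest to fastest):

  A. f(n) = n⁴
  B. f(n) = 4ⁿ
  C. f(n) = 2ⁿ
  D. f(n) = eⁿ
A < C < D < B

Comparing growth rates:
A = n⁴ is O(n⁴)
C = 2ⁿ is O(2ⁿ)
D = eⁿ is O(eⁿ)
B = 4ⁿ is O(4ⁿ)

Therefore, the order from slowest to fastest is: A < C < D < B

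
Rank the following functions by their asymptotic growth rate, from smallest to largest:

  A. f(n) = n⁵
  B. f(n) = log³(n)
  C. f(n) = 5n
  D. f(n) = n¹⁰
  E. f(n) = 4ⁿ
B < C < A < D < E

Comparing growth rates:
B = log³(n) is O(log³ n)
C = 5n is O(n)
A = n⁵ is O(n⁵)
D = n¹⁰ is O(n¹⁰)
E = 4ⁿ is O(4ⁿ)

Therefore, the order from slowest to fastest is: B < C < A < D < E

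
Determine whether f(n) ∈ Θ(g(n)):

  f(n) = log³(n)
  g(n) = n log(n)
False

f(n) = log³(n) is O(log³ n), and g(n) = n log(n) is O(n log n).
Since they have different growth rates, f(n) = Θ(g(n)) is false.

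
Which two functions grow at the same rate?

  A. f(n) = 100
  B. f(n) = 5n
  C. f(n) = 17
A and C

Examining each function:
  A. 100 is O(1)
  B. 5n is O(n)
  C. 17 is O(1)

Functions A and C both have the same complexity class.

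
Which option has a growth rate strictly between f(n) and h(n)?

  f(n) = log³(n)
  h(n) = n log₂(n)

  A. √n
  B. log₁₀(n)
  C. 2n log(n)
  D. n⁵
A

We need g(n) with log³(n) = o(g(n)) and g(n) = o(n log₂(n)), i.e. O(log³ n) ≺ g ≺ O(n log n).
Check each option:
  A. √n — O(√n) is strictly between O(log³ n) and O(n log n) ✓
  B. log₁₀(n) — O(log n) does not grow strictly faster than f(n)
  C. 2n log(n) — O(n log n) does not grow strictly slower than h(n)
  D. n⁵ — O(n⁵) does not grow strictly slower than h(n)

Only option A (√n) lies strictly between.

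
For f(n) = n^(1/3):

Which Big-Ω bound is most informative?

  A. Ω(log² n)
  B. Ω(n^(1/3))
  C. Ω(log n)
B

f(n) = n^(1/3) is Ω(n^(1/3)).
All listed options are valid Big-Ω bounds (lower bounds),
but Ω(n^(1/3)) is the tightest (largest valid bound).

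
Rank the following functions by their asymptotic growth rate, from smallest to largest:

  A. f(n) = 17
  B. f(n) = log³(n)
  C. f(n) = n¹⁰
A < B < C

Comparing growth rates:
A = 17 is O(1)
B = log³(n) is O(log³ n)
C = n¹⁰ is O(n¹⁰)

Therefore, the order from slowest to fastest is: A < B < C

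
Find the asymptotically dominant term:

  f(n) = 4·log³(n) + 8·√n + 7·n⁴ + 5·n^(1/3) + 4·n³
7·n⁴

Looking at each term:
  - 4·log³(n) is O(log³ n)
  - 8·√n is O(√n)
  - 7·n⁴ is O(n⁴)
  - 5·n^(1/3) is O(n^(1/3))
  - 4·n³ is O(n³)

The term 7·n⁴ (O(n⁴)) grows fastest and dominates all others.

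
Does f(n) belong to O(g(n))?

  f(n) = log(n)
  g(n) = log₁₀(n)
True

f(n) = log(n) and g(n) = log₁₀(n) are both O(log n).
Big-O permits equal growth rates (f ≤ c·g for some c), so f(n) = O(g(n)) is true.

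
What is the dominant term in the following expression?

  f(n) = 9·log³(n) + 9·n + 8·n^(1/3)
9·n

Looking at each term:
  - 9·log³(n) is O(log³ n)
  - 9·n is O(n)
  - 8·n^(1/3) is O(n^(1/3))

The term 9·n (O(n)) grows fastest and dominates all others.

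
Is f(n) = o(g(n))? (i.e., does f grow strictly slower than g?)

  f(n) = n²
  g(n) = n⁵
True

f(n) = n² is O(n²), and g(n) = n⁵ is O(n⁵).
Since O(n²) grows strictly slower than O(n⁵), f(n) = o(g(n)) is true.
This means lim(n→∞) f(n)/g(n) = 0.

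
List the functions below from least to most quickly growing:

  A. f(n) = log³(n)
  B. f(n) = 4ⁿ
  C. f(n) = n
A < C < B

Comparing growth rates:
A = log³(n) is O(log³ n)
C = n is O(n)
B = 4ⁿ is O(4ⁿ)

Therefore, the order from slowest to fastest is: A < C < B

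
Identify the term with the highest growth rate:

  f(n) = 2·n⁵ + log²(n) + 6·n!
6·n!

Looking at each term:
  - 2·n⁵ is O(n⁵)
  - log²(n) is O(log² n)
  - 6·n! is O(n!)

The term 6·n! (O(n!)) grows fastest and dominates all others.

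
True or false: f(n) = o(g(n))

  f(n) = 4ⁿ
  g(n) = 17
False

f(n) = 4ⁿ is O(4ⁿ), and g(n) = 17 is O(1).
Since O(4ⁿ) grows faster than or equal to O(1), f(n) = o(g(n)) is false.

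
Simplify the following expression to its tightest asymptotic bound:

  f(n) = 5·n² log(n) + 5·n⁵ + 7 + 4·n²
Θ(n⁵)

Order the terms by growth rate: 7 ≺ 4·n² ≺ 5·n² log(n) ≺ 5·n⁵.
The fastest-growing term 5·n⁵ dominates as n → ∞; dropping its constant factor gives Θ(n⁵).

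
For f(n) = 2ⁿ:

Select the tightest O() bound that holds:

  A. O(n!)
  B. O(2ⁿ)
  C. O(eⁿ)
B

f(n) = 2ⁿ is O(2ⁿ).
All listed options are valid Big-O bounds (upper bounds),
but O(2ⁿ) is the tightest (smallest valid bound).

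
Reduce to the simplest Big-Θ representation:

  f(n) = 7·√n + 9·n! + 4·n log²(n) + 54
Θ(n!)

Order the terms by growth rate: 54 ≺ 7·√n ≺ 4·n log²(n) ≺ 9·n!.
The fastest-growing term 9·n! dominates as n → ∞; dropping its constant factor gives Θ(n!).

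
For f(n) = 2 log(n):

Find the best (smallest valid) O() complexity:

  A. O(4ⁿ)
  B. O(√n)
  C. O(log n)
C

f(n) = 2 log(n) is O(log n).
All listed options are valid Big-O bounds (upper bounds),
but O(log n) is the tightest (smallest valid bound).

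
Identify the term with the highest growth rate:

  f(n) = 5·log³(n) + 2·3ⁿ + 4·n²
2·3ⁿ

Looking at each term:
  - 5·log³(n) is O(log³ n)
  - 2·3ⁿ is O(3ⁿ)
  - 4·n² is O(n²)

The term 2·3ⁿ (O(3ⁿ)) grows fastest and dominates all others.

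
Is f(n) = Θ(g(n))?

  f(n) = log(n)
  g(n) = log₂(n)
True

f(n) = log(n) and g(n) = log₂(n) are both O(log n).
Since they have the same asymptotic growth rate, f(n) = Θ(g(n)) is true.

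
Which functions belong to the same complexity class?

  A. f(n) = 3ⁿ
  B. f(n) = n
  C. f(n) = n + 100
B and C

Examining each function:
  A. 3ⁿ is O(3ⁿ)
  B. n is O(n)
  C. n + 100 is O(n)

Functions B and C both have the same complexity class.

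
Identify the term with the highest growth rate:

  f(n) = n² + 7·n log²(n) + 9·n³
9·n³

Looking at each term:
  - n² is O(n²)
  - 7·n log²(n) is O(n log² n)
  - 9·n³ is O(n³)

The term 9·n³ (O(n³)) grows fastest and dominates all others.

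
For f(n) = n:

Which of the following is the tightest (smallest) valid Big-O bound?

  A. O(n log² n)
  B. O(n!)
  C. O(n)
C

f(n) = n is O(n).
All listed options are valid Big-O bounds (upper bounds),
but O(n) is the tightest (smallest valid bound).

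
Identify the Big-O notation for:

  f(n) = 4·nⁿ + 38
O(nⁿ)

The dominant term in 4·nⁿ + 38 is 4·nⁿ, which is Θ(nⁿ).
Lower-order terms (38) are asymptotically negligible.
Constants are absorbed, so the tightest bound is O(nⁿ).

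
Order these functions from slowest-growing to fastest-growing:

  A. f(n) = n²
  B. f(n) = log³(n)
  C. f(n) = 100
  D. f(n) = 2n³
C < B < A < D

Comparing growth rates:
C = 100 is O(1)
B = log³(n) is O(log³ n)
A = n² is O(n²)
D = 2n³ is O(n³)

Therefore, the order from slowest to fastest is: C < B < A < D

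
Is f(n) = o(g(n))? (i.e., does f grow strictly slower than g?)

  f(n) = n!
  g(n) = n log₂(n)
False

f(n) = n! is O(n!), and g(n) = n log₂(n) is O(n log n).
Since O(n!) grows faster than or equal to O(n log n), f(n) = o(g(n)) is false.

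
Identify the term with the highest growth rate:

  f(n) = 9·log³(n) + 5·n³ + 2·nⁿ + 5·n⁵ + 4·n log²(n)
2·nⁿ

Looking at each term:
  - 9·log³(n) is O(log³ n)
  - 5·n³ is O(n³)
  - 2·nⁿ is O(nⁿ)
  - 5·n⁵ is O(n⁵)
  - 4·n log²(n) is O(n log² n)

The term 2·nⁿ (O(nⁿ)) grows fastest and dominates all others.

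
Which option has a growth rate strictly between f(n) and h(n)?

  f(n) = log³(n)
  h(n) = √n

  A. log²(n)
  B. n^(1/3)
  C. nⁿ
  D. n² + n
B

We need g(n) with log³(n) = o(g(n)) and g(n) = o(√n), i.e. O(log³ n) ≺ g ≺ O(√n).
Check each option:
  A. log²(n) — O(log² n) does not grow strictly faster than f(n)
  B. n^(1/3) — O(n^(1/3)) is strictly between O(log³ n) and O(√n) ✓
  C. nⁿ — O(nⁿ) does not grow strictly slower than h(n)
  D. n² + n — O(n²) does not grow strictly slower than h(n)

Only option B (n^(1/3)) lies strictly between.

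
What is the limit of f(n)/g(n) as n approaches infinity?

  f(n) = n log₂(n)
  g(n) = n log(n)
1/log(2)

Since n log₂(n) and n log(n) have the same growth rate (O(n log n)),
the ratio converges to a constant: 1/log(2).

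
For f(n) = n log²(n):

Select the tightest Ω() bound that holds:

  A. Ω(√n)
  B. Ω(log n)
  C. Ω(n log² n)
C

f(n) = n log²(n) is Ω(n log² n).
All listed options are valid Big-Ω bounds (lower bounds),
but Ω(n log² n) is the tightest (largest valid bound).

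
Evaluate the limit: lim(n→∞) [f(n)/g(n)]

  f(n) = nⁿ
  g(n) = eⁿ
∞

Since nⁿ (O(nⁿ)) grows faster than eⁿ (O(eⁿ)),
the ratio f(n)/g(n) → ∞ as n → ∞.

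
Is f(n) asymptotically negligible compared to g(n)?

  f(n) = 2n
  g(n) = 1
False

f(n) = 2n is O(n), and g(n) = 1 is O(1).
Since O(n) grows faster than or equal to O(1), f(n) = o(g(n)) is false.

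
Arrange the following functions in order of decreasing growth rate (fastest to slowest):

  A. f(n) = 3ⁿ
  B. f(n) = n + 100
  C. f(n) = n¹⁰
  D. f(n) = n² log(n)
A > C > D > B

Comparing growth rates:
A = 3ⁿ is O(3ⁿ)
C = n¹⁰ is O(n¹⁰)
D = n² log(n) is O(n² log n)
B = n + 100 is O(n)

Therefore, the order from fastest to slowest is: A > C > D > B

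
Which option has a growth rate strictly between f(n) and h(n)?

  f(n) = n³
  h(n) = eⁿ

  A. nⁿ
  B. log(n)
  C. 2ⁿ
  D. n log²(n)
C

We need g(n) with n³ = o(g(n)) and g(n) = o(eⁿ), i.e. O(n³) ≺ g ≺ O(eⁿ).
Check each option:
  A. nⁿ — O(nⁿ) does not grow strictly slower than h(n)
  B. log(n) — O(log n) does not grow strictly faster than f(n)
  C. 2ⁿ — O(2ⁿ) is strictly between O(n³) and O(eⁿ) ✓
  D. n log²(n) — O(n log² n) does not grow strictly faster than f(n)

Only option C (2ⁿ) lies strictly between.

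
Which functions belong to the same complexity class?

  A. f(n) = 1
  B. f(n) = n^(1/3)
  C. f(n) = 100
A and C

Examining each function:
  A. 1 is O(1)
  B. n^(1/3) is O(n^(1/3))
  C. 100 is O(1)

Functions A and C both have the same complexity class.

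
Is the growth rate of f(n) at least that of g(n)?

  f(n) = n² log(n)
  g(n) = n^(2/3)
True

f(n) = n² log(n) is O(n² log n), and g(n) = n^(2/3) is O(n^(2/3)).
Since O(n² log n) grows at least as fast as O(n^(2/3)), f(n) = Ω(g(n)) is true.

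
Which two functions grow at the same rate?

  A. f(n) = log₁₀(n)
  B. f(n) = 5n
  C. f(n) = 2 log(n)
A and C

Examining each function:
  A. log₁₀(n) is O(log n)
  B. 5n is O(n)
  C. 2 log(n) is O(log n)

Functions A and C both have the same complexity class.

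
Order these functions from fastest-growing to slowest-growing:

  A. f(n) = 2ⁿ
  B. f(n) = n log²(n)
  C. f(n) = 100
A > B > C

Comparing growth rates:
A = 2ⁿ is O(2ⁿ)
B = n log²(n) is O(n log² n)
C = 100 is O(1)

Therefore, the order from fastest to slowest is: A > B > C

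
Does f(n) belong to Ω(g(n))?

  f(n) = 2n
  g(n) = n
True

f(n) = 2n and g(n) = n are both O(n).
Big-Ω permits equal growth rates (f ≥ c·g for some c > 0), so f(n) = Ω(g(n)) is true.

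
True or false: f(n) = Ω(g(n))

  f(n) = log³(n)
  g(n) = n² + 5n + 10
False

f(n) = log³(n) is O(log³ n), and g(n) = n² + 5n + 10 is O(n²).
Since O(log³ n) grows slower than O(n²), f(n) = Ω(g(n)) is false.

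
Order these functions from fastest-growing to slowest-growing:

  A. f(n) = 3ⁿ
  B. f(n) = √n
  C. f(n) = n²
A > C > B

Comparing growth rates:
A = 3ⁿ is O(3ⁿ)
C = n² is O(n²)
B = √n is O(√n)

Therefore, the order from fastest to slowest is: A > C > B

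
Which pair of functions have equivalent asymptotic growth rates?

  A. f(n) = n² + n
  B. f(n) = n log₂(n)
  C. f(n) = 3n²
A and C

Examining each function:
  A. n² + n is O(n²)
  B. n log₂(n) is O(n log n)
  C. 3n² is O(n²)

Functions A and C both have the same complexity class.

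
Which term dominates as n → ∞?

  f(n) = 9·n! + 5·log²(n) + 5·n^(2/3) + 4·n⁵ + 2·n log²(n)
9·n!

Looking at each term:
  - 9·n! is O(n!)
  - 5·log²(n) is O(log² n)
  - 5·n^(2/3) is O(n^(2/3))
  - 4·n⁵ is O(n⁵)
  - 2·n log²(n) is O(n log² n)

The term 9·n! (O(n!)) grows fastest and dominates all others.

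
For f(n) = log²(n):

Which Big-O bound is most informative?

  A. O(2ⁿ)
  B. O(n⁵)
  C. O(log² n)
C

f(n) = log²(n) is O(log² n).
All listed options are valid Big-O bounds (upper bounds),
but O(log² n) is the tightest (smallest valid bound).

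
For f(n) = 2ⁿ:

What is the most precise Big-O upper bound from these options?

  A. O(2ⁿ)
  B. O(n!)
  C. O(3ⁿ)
A

f(n) = 2ⁿ is O(2ⁿ).
All listed options are valid Big-O bounds (upper bounds),
but O(2ⁿ) is the tightest (smallest valid bound).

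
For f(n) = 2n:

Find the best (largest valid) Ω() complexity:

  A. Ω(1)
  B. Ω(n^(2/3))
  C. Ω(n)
C

f(n) = 2n is Ω(n).
All listed options are valid Big-Ω bounds (lower bounds),
but Ω(n) is the tightest (largest valid bound).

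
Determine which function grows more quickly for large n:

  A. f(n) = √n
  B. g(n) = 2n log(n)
B

f(n) = √n is O(√n), while g(n) = 2n log(n) is O(n log n).
Since O(n log n) grows faster than O(√n), g(n) dominates.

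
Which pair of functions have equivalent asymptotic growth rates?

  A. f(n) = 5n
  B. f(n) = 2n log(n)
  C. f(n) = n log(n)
B and C

Examining each function:
  A. 5n is O(n)
  B. 2n log(n) is O(n log n)
  C. n log(n) is O(n log n)

Functions B and C both have the same complexity class.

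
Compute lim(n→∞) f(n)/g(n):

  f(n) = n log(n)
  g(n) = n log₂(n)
log(2)

Since n log(n) and n log₂(n) have the same growth rate (O(n log n)),
the ratio converges to a constant: log(2).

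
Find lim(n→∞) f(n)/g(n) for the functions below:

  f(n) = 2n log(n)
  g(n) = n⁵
0

Since 2n log(n) (O(n log n)) grows slower than n⁵ (O(n⁵)),
the ratio f(n)/g(n) → 0 as n → ∞.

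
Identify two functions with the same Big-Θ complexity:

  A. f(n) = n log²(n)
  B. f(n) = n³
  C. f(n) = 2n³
B and C

Examining each function:
  A. n log²(n) is O(n log² n)
  B. n³ is O(n³)
  C. 2n³ is O(n³)

Functions B and C both have the same complexity class.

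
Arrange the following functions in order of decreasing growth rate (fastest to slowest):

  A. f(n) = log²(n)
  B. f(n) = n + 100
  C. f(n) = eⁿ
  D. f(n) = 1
C > B > A > D

Comparing growth rates:
C = eⁿ is O(eⁿ)
B = n + 100 is O(n)
A = log²(n) is O(log² n)
D = 1 is O(1)

Therefore, the order from fastest to slowest is: C > B > A > D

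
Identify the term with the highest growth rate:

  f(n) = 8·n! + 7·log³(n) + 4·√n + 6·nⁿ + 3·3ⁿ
6·nⁿ

Looking at each term:
  - 8·n! is O(n!)
  - 7·log³(n) is O(log³ n)
  - 4·√n is O(√n)
  - 6·nⁿ is O(nⁿ)
  - 3·3ⁿ is O(3ⁿ)

The term 6·nⁿ (O(nⁿ)) grows fastest and dominates all others.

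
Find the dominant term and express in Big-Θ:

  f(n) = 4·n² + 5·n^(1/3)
Θ(n²)

Order the terms by growth rate: 5·n^(1/3) ≺ 4·n².
The fastest-growing term 4·n² dominates as n → ∞; dropping its constant factor gives Θ(n²).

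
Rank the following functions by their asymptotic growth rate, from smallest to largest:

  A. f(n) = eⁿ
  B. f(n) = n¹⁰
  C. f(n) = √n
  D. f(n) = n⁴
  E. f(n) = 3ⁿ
C < D < B < A < E

Comparing growth rates:
C = √n is O(√n)
D = n⁴ is O(n⁴)
B = n¹⁰ is O(n¹⁰)
A = eⁿ is O(eⁿ)
E = 3ⁿ is O(3ⁿ)

Therefore, the order from slowest to fastest is: C < D < B < A < E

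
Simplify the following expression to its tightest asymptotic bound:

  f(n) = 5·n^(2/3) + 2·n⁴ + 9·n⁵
Θ(n⁵)

Order the terms by growth rate: 5·n^(2/3) ≺ 2·n⁴ ≺ 9·n⁵.
The fastest-growing term 9·n⁵ dominates as n → ∞; dropping its constant factor gives Θ(n⁵).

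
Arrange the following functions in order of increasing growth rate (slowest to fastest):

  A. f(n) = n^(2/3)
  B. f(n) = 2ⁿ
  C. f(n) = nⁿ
A < B < C

Comparing growth rates:
A = n^(2/3) is O(n^(2/3))
B = 2ⁿ is O(2ⁿ)
C = nⁿ is O(nⁿ)

Therefore, the order from slowest to fastest is: A < B < C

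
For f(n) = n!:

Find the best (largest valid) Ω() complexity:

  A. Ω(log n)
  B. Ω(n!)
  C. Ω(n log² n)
B

f(n) = n! is Ω(n!).
All listed options are valid Big-Ω bounds (lower bounds),
but Ω(n!) is the tightest (largest valid bound).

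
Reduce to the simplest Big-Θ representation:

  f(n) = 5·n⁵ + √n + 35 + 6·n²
Θ(n⁵)

Order the terms by growth rate: 35 ≺ √n ≺ 6·n² ≺ 5·n⁵.
The fastest-growing term 5·n⁵ dominates as n → ∞; dropping its constant factor gives Θ(n⁵).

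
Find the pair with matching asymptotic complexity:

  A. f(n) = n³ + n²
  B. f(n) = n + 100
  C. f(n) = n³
A and C

Examining each function:
  A. n³ + n² is O(n³)
  B. n + 100 is O(n)
  C. n³ is O(n³)

Functions A and C both have the same complexity class.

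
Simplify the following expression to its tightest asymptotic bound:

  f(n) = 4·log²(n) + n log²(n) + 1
Θ(n log² n)

Order the terms by growth rate: 1 ≺ 4·log²(n) ≺ n log²(n).
The fastest-growing term n log²(n) dominates as n → ∞; dropping its constant factor gives Θ(n log² n).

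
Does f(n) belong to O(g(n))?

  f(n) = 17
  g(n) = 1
True

f(n) = 17 and g(n) = 1 are both O(1).
Big-O permits equal growth rates (f ≤ c·g for some c), so f(n) = O(g(n)) is true.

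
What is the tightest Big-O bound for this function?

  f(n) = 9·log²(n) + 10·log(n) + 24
O(log² n)

The dominant term in 9·log²(n) + 10·log(n) + 24 is 9·log²(n), which is Θ(log² n).
Lower-order terms (10·log(n), 24) are asymptotically negligible.
Constants are absorbed, so the tightest bound is O(log² n).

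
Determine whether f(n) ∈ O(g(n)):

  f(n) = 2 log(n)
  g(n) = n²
True

f(n) = 2 log(n) is O(log n), and g(n) = n² is O(n²).
Since O(log n) ⊆ O(n²) (f grows no faster than g), f(n) = O(g(n)) is true.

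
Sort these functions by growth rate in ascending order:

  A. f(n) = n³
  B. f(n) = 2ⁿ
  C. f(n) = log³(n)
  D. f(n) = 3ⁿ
C < A < B < D

Comparing growth rates:
C = log³(n) is O(log³ n)
A = n³ is O(n³)
B = 2ⁿ is O(2ⁿ)
D = 3ⁿ is O(3ⁿ)

Therefore, the order from slowest to fastest is: C < A < B < D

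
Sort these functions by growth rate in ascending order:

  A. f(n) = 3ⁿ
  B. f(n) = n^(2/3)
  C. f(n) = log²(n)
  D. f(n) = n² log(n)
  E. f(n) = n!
C < B < D < A < E

Comparing growth rates:
C = log²(n) is O(log² n)
B = n^(2/3) is O(n^(2/3))
D = n² log(n) is O(n² log n)
A = 3ⁿ is O(3ⁿ)
E = n! is O(n!)

Therefore, the order from slowest to fastest is: C < B < D < A < E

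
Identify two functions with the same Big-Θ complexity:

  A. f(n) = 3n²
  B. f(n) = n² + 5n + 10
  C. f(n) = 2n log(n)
A and B

Examining each function:
  A. 3n² is O(n²)
  B. n² + 5n + 10 is O(n²)
  C. 2n log(n) is O(n log n)

Functions A and B both have the same complexity class.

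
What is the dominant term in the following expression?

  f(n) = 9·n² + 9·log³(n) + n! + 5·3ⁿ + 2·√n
n!

Looking at each term:
  - 9·n² is O(n²)
  - 9·log³(n) is O(log³ n)
  - n! is O(n!)
  - 5·3ⁿ is O(3ⁿ)
  - 2·√n is O(√n)

The term n! (O(n!)) grows fastest and dominates all others.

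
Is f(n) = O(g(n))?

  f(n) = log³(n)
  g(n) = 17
False

f(n) = log³(n) is O(log³ n), and g(n) = 17 is O(1).
Since O(log³ n) grows faster than O(1), f(n) = O(g(n)) is false.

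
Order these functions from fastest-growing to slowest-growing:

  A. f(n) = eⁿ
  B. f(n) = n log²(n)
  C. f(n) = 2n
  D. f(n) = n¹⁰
A > D > B > C

Comparing growth rates:
A = eⁿ is O(eⁿ)
D = n¹⁰ is O(n¹⁰)
B = n log²(n) is O(n log² n)
C = 2n is O(n)

Therefore, the order from fastest to slowest is: A > D > B > C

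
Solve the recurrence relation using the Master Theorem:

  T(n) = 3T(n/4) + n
Θ(n)

Master Theorem: a = 3, b = 4, f(n) = n.
Compute the critical exponent d = log₄(3) = 0.792.
Compare f(n) = Θ(n) against n^d:
  k = 1 > d = 0.792, so f(n) = Ω(n^(d+ε)) — Case 3.
  Regularity: a·(n/b)^1/n^1 = a/b^1 = 3/4 < 1 ✓.
  The top-level work dominates: T(n) = Θ(f(n)) = Θ(n).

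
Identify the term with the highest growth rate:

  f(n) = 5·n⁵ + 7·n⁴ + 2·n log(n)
5·n⁵

Looking at each term:
  - 5·n⁵ is O(n⁵)
  - 7·n⁴ is O(n⁴)
  - 2·n log(n) is O(n log n)

The term 5·n⁵ (O(n⁵)) grows fastest and dominates all others.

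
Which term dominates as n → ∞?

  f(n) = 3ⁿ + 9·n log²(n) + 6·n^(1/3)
3ⁿ

Looking at each term:
  - 3ⁿ is O(3ⁿ)
  - 9·n log²(n) is O(n log² n)
  - 6·n^(1/3) is O(n^(1/3))

The term 3ⁿ (O(3ⁿ)) grows fastest and dominates all others.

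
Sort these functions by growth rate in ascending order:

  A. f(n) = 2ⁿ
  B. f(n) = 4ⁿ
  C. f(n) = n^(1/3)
C < A < B

Comparing growth rates:
C = n^(1/3) is O(n^(1/3))
A = 2ⁿ is O(2ⁿ)
B = 4ⁿ is O(4ⁿ)

Therefore, the order from slowest to fastest is: C < A < B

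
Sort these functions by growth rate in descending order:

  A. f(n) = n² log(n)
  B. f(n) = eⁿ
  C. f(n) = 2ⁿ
B > C > A

Comparing growth rates:
B = eⁿ is O(eⁿ)
C = 2ⁿ is O(2ⁿ)
A = n² log(n) is O(n² log n)

Therefore, the order from fastest to slowest is: B > C > A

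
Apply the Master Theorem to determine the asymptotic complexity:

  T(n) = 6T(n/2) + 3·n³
Θ(n³)

Master Theorem: a = 6, b = 2, f(n) = 3·n³.
Compute the critical exponent d = log₂(6) = 2.585.
Compare f(n) = Θ(n³) against n^d:
  k = 3 > d = 2.585, so f(n) = Ω(n^(d+ε)) — Case 3.
  Regularity: a·(n/b)^3/n^3 = a/b^3 = 6/8 < 1 ✓.
  The top-level work dominates: T(n) = Θ(f(n)) = Θ(n³).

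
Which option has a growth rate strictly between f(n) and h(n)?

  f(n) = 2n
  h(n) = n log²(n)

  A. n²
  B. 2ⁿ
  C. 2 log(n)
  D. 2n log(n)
D

We need g(n) with 2n = o(g(n)) and g(n) = o(n log²(n)), i.e. O(n) ≺ g ≺ O(n log² n).
Check each option:
  A. n² — O(n²) does not grow strictly slower than h(n)
  B. 2ⁿ — O(2ⁿ) does not grow strictly slower than h(n)
  C. 2 log(n) — O(log n) does not grow strictly faster than f(n)
  D. 2n log(n) — O(n log n) is strictly between O(n) and O(n log² n) ✓

Only option D (2n log(n)) lies strictly between.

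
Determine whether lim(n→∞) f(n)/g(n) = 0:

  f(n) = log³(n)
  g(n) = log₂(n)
False

f(n) = log³(n) is O(log³ n), and g(n) = log₂(n) is O(log n).
Since O(log³ n) grows faster than or equal to O(log n), f(n) = o(g(n)) is false.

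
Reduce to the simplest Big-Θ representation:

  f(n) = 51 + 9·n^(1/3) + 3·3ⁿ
Θ(3ⁿ)

Order the terms by growth rate: 51 ≺ 9·n^(1/3) ≺ 3·3ⁿ.
The fastest-growing term 3·3ⁿ dominates as n → ∞; dropping its constant factor gives Θ(3ⁿ).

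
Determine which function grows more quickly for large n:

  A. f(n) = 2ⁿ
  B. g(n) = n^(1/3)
A

f(n) = 2ⁿ is O(2ⁿ), while g(n) = n^(1/3) is O(n^(1/3)).
Since O(2ⁿ) grows faster than O(n^(1/3)), f(n) dominates.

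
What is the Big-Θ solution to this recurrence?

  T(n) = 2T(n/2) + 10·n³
Θ(n³)

Master Theorem: a = 2, b = 2, f(n) = 10·n³.
Compute the critical exponent d = log₂(2) = 1.
Compare f(n) = Θ(n³) against n^d:
  k = 3 > d = 1, so f(n) = Ω(n^(d+ε)) — Case 3.
  Regularity: a·(n/b)^3/n^3 = a/b^3 = 2/8 < 1 ✓.
  The top-level work dominates: T(n) = Θ(f(n)) = Θ(n³).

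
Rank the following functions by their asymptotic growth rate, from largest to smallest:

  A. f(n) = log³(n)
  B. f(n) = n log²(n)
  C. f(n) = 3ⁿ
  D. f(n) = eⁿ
C > D > B > A

Comparing growth rates:
C = 3ⁿ is O(3ⁿ)
D = eⁿ is O(eⁿ)
B = n log²(n) is O(n log² n)
A = log³(n) is O(log³ n)

Therefore, the order from fastest to slowest is: C > D > B > A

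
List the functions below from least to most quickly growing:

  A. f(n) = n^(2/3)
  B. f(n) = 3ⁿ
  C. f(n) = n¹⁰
A < C < B

Comparing growth rates:
A = n^(2/3) is O(n^(2/3))
C = n¹⁰ is O(n¹⁰)
B = 3ⁿ is O(3ⁿ)

Therefore, the order from slowest to fastest is: A < C < B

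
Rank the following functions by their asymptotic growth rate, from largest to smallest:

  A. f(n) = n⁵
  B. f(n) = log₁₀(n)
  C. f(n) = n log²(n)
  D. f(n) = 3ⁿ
D > A > C > B

Comparing growth rates:
D = 3ⁿ is O(3ⁿ)
A = n⁵ is O(n⁵)
C = n log²(n) is O(n log² n)
B = log₁₀(n) is O(log n)

Therefore, the order from fastest to slowest is: D > A > C > B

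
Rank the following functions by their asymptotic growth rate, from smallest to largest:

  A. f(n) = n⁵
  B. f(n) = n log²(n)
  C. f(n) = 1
C < B < A

Comparing growth rates:
C = 1 is O(1)
B = n log²(n) is O(n log² n)
A = n⁵ is O(n⁵)

Therefore, the order from slowest to fastest is: C < B < A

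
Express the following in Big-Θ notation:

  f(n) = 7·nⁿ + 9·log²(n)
Θ(nⁿ)

Order the terms by growth rate: 9·log²(n) ≺ 7·nⁿ.
The fastest-growing term 7·nⁿ dominates as n → ∞; dropping its constant factor gives Θ(nⁿ).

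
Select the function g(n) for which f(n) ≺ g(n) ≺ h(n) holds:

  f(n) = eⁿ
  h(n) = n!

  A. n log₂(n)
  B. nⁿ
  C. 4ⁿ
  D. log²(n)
C

We need g(n) with eⁿ = o(g(n)) and g(n) = o(n!), i.e. O(eⁿ) ≺ g ≺ O(n!).
Check each option:
  A. n log₂(n) — O(n log n) does not grow strictly faster than f(n)
  B. nⁿ — O(nⁿ) does not grow strictly slower than h(n)
  C. 4ⁿ — O(4ⁿ) is strictly between O(eⁿ) and O(n!) ✓
  D. log²(n) — O(log² n) does not grow strictly faster than f(n)

Only option C (4ⁿ) lies strictly between.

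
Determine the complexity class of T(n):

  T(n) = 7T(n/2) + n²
Θ(n^log₂(7))

Master Theorem: a = 7, b = 2, f(n) = n².
Compute the critical exponent d = log₂(7) = 2.807.
Compare f(n) = Θ(n²) against n^d:
  k = 2 < d = 2.807, so f(n) = O(n^(d-ε)) — Case 1.
  The recursion cost dominates: T(n) = Θ(n^d) = Θ(n^log₂(7)).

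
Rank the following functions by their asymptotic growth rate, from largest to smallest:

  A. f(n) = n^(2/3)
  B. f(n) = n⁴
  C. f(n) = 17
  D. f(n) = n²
B > D > A > C

Comparing growth rates:
B = n⁴ is O(n⁴)
D = n² is O(n²)
A = n^(2/3) is O(n^(2/3))
C = 17 is O(1)

Therefore, the order from fastest to slowest is: B > D > A > C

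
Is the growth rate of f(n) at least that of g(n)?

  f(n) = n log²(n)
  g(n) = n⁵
False

f(n) = n log²(n) is O(n log² n), and g(n) = n⁵ is O(n⁵).
Since O(n log² n) grows slower than O(n⁵), f(n) = Ω(g(n)) is false.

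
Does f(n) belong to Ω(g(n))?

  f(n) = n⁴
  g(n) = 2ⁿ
False

f(n) = n⁴ is O(n⁴), and g(n) = 2ⁿ is O(2ⁿ).
Since O(n⁴) grows slower than O(2ⁿ), f(n) = Ω(g(n)) is false.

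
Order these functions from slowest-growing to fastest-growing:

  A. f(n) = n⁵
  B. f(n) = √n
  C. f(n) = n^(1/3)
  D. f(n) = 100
D < C < B < A

Comparing growth rates:
D = 100 is O(1)
C = n^(1/3) is O(n^(1/3))
B = √n is O(√n)
A = n⁵ is O(n⁵)

Therefore, the order from slowest to fastest is: D < C < B < A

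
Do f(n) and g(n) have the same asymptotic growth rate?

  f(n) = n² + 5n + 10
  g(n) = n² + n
True

f(n) = n² + 5n + 10 and g(n) = n² + n are both O(n²).
Since they have the same asymptotic growth rate, f(n) = Θ(g(n)) is true.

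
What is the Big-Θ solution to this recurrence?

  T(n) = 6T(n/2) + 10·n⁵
Θ(n⁵)

Master Theorem: a = 6, b = 2, f(n) = 10·n⁵.
Compute the critical exponent d = log₂(6) = 2.585.
Compare f(n) = Θ(n⁵) against n^d:
  k = 5 > d = 2.585, so f(n) = Ω(n^(d+ε)) — Case 3.
  Regularity: a·(n/b)^5/n^5 = a/b^5 = 6/32 < 1 ✓.
  The top-level work dominates: T(n) = Θ(f(n)) = Θ(n⁵).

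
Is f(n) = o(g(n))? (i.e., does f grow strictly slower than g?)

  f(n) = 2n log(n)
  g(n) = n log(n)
False

f(n) = 2n log(n) is O(n log n), and g(n) = n log(n) is O(n log n).
Since they have the same growth rate, f(n) = o(g(n)) is false.
(f = o(g) requires f to grow strictly slower, not equal.)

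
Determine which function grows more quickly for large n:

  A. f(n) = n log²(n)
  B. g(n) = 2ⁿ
B

f(n) = n log²(n) is O(n log² n), while g(n) = 2ⁿ is O(2ⁿ).
Since O(2ⁿ) grows faster than O(n log² n), g(n) dominates.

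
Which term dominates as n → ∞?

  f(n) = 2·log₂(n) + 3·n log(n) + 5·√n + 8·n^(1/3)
3·n log(n)

Looking at each term:
  - 2·log₂(n) is O(log n)
  - 3·n log(n) is O(n log n)
  - 5·√n is O(√n)
  - 8·n^(1/3) is O(n^(1/3))

The term 3·n log(n) (O(n log n)) grows fastest and dominates all others.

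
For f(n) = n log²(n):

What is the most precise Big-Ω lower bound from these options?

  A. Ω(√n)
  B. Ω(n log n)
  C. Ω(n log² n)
C

f(n) = n log²(n) is Ω(n log² n).
All listed options are valid Big-Ω bounds (lower bounds),
but Ω(n log² n) is the tightest (largest valid bound).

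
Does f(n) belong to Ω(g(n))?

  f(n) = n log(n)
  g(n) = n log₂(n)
True

f(n) = n log(n) and g(n) = n log₂(n) are both O(n log n).
Big-Ω permits equal growth rates (f ≥ c·g for some c > 0), so f(n) = Ω(g(n)) is true.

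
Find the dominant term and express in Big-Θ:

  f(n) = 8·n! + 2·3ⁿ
Θ(n!)

Order the terms by growth rate: 2·3ⁿ ≺ 8·n!.
The fastest-growing term 8·n! dominates as n → ∞; dropping its constant factor gives Θ(n!).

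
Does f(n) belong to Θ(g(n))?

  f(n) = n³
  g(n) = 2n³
True

f(n) = n³ and g(n) = 2n³ are both O(n³).
Since they have the same asymptotic growth rate, f(n) = Θ(g(n)) is true.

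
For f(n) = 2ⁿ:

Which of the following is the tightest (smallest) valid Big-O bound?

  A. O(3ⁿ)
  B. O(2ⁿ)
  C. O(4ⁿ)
B

f(n) = 2ⁿ is O(2ⁿ).
All listed options are valid Big-O bounds (upper bounds),
but O(2ⁿ) is the tightest (smallest valid bound).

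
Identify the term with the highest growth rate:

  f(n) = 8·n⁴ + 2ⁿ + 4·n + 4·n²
2ⁿ

Looking at each term:
  - 8·n⁴ is O(n⁴)
  - 2ⁿ is O(2ⁿ)
  - 4·n is O(n)
  - 4·n² is O(n²)

The term 2ⁿ (O(2ⁿ)) grows fastest and dominates all others.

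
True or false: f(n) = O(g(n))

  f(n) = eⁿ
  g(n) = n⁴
False

f(n) = eⁿ is O(eⁿ), and g(n) = n⁴ is O(n⁴).
Since O(eⁿ) grows faster than O(n⁴), f(n) = O(g(n)) is false.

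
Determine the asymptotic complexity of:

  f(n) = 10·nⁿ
O(nⁿ)

The dominant term in 10·nⁿ is 10·nⁿ, which is Θ(nⁿ).
Constants are absorbed, so the tightest bound is O(nⁿ).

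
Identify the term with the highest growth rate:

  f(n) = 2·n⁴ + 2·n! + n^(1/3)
2·n!

Looking at each term:
  - 2·n⁴ is O(n⁴)
  - 2·n! is O(n!)
  - n^(1/3) is O(n^(1/3))

The term 2·n! (O(n!)) grows fastest and dominates all others.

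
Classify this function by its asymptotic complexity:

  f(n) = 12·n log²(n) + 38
O(n log² n)

The dominant term in 12·n log²(n) + 38 is 12·n log²(n), which is Θ(n log² n).
Lower-order terms (38) are asymptotically negligible.
Constants are absorbed, so the tightest bound is O(n log² n).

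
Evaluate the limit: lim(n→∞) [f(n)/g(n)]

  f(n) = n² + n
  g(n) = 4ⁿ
0

Since n² + n (O(n²)) grows slower than 4ⁿ (O(4ⁿ)),
the ratio f(n)/g(n) → 0 as n → ∞.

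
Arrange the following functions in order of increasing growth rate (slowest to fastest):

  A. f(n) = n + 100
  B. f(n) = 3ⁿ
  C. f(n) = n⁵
A < C < B

Comparing growth rates:
A = n + 100 is O(n)
C = n⁵ is O(n⁵)
B = 3ⁿ is O(3ⁿ)

Therefore, the order from slowest to fastest is: A < C < B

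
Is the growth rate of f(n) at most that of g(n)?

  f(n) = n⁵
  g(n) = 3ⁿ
True

f(n) = n⁵ is O(n⁵), and g(n) = 3ⁿ is O(3ⁿ).
Since O(n⁵) ⊆ O(3ⁿ) (f grows no faster than g), f(n) = O(g(n)) is true.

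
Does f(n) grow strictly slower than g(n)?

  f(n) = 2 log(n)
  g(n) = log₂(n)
False

f(n) = 2 log(n) is O(log n), and g(n) = log₂(n) is O(log n).
Since they have the same growth rate, f(n) = o(g(n)) is false.
(f = o(g) requires f to grow strictly slower, not equal.)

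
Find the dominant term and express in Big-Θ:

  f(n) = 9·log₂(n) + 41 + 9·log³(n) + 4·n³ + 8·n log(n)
Θ(n³)

Order the terms by growth rate: 41 ≺ 9·log₂(n) ≺ 9·log³(n) ≺ 8·n log(n) ≺ 4·n³.
The fastest-growing term 4·n³ dominates as n → ∞; dropping its constant factor gives Θ(n³).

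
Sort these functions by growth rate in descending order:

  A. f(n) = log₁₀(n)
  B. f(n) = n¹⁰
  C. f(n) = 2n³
B > C > A

Comparing growth rates:
B = n¹⁰ is O(n¹⁰)
C = 2n³ is O(n³)
A = log₁₀(n) is O(log n)

Therefore, the order from fastest to slowest is: B > C > A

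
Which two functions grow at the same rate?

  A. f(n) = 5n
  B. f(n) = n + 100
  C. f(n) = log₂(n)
A and B

Examining each function:
  A. 5n is O(n)
  B. n + 100 is O(n)
  C. log₂(n) is O(log n)

Functions A and B both have the same complexity class.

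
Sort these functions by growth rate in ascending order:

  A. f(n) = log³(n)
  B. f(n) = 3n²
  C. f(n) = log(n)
C < A < B

Comparing growth rates:
C = log(n) is O(log n)
A = log³(n) is O(log³ n)
B = 3n² is O(n²)

Therefore, the order from slowest to fastest is: C < A < B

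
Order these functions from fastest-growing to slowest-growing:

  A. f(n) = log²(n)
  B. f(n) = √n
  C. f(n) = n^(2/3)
C > B > A

Comparing growth rates:
C = n^(2/3) is O(n^(2/3))
B = √n is O(√n)
A = log²(n) is O(log² n)

Therefore, the order from fastest to slowest is: C > B > A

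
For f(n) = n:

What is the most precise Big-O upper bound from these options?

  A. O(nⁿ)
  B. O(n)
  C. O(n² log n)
B

f(n) = n is O(n).
All listed options are valid Big-O bounds (upper bounds),
but O(n) is the tightest (smallest valid bound).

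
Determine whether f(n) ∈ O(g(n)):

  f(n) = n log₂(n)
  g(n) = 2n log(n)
True

f(n) = n log₂(n) and g(n) = 2n log(n) are both O(n log n).
Big-O permits equal growth rates (f ≤ c·g for some c), so f(n) = O(g(n)) is true.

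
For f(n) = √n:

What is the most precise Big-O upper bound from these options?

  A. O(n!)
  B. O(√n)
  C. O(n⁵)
B

f(n) = √n is O(√n).
All listed options are valid Big-O bounds (upper bounds),
but O(√n) is the tightest (smallest valid bound).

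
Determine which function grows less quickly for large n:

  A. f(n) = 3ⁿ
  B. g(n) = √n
B

f(n) = 3ⁿ is O(3ⁿ), while g(n) = √n is O(√n).
Since O(√n) grows slower than O(3ⁿ), g(n) is dominated.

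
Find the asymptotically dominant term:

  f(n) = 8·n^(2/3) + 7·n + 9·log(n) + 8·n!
8·n!

Looking at each term:
  - 8·n^(2/3) is O(n^(2/3))
  - 7·n is O(n)
  - 9·log(n) is O(log n)
  - 8·n! is O(n!)

The term 8·n! (O(n!)) grows fastest and dominates all others.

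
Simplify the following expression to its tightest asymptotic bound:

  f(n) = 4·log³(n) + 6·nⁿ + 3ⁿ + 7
Θ(nⁿ)

Order the terms by growth rate: 7 ≺ 4·log³(n) ≺ 3ⁿ ≺ 6·nⁿ.
The fastest-growing term 6·nⁿ dominates as n → ∞; dropping its constant factor gives Θ(nⁿ).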